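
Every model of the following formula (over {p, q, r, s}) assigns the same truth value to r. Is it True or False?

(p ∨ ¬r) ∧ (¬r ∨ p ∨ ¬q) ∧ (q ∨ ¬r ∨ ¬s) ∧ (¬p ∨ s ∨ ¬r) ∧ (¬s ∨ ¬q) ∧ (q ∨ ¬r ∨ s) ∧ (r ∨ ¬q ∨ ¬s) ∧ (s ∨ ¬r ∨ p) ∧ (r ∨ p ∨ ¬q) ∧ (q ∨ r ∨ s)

False

Suppose r = True.
The clause (p) is unit, so p = True.
The clause (s) is unit, so s = True.
The clause (q) is unit, so q = True.
But (¬q) is also a unit clause — contradiction.
So every satisfying assignment has r = False.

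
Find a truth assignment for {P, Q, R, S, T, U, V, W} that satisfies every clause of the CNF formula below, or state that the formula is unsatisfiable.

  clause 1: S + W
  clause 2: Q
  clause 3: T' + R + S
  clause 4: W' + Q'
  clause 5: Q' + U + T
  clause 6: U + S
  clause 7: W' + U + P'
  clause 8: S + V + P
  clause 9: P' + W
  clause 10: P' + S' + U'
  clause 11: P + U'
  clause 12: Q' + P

UNSATISFIABLE

The clause (Q) is unit, so Q = 1.
The clause (W') is unit, so W = 0.
The clause (S) is unit, so S = 1.
The clause (P') is unit, so P = 0.
Now (P) is unsatisfied and unit — conflict.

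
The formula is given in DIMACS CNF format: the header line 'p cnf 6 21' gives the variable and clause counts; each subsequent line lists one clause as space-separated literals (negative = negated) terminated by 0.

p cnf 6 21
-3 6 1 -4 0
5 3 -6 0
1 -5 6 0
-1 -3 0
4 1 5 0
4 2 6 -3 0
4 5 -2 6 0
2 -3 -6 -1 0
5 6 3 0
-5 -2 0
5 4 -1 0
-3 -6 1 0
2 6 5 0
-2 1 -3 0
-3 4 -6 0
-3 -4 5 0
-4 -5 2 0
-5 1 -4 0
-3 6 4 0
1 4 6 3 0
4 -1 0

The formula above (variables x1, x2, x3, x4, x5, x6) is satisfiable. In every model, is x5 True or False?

True

Suppose x5 = False.
Case x3 = True:
(¬x1) alone gives x1 = False.
(x4) alone gives x4 = True.
That conflicts with the unit clause (¬x4).
That branch fails; take x3 = False instead.
(¬x6) alone gives x6 = False.
That conflicts with the unit clause (x6).
Neither x3 = True nor x3 = False works.
So every satisfying assignment has x5 = True.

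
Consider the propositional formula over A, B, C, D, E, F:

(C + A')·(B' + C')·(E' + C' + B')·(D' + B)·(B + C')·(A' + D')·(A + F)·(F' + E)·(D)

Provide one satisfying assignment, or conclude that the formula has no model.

Unit clause (D) forces D = 1.
Unit clause (B) forces B = 1.
Unit clause (C') forces C = 0.
Unit clause (A') forces A = 0.
Unit clause (F) forces F = 1.
Unit clause (E) forces E = 1.
This assignment satisfies each clause.

A=0, B=1, C=0, D=1, E=1, F=1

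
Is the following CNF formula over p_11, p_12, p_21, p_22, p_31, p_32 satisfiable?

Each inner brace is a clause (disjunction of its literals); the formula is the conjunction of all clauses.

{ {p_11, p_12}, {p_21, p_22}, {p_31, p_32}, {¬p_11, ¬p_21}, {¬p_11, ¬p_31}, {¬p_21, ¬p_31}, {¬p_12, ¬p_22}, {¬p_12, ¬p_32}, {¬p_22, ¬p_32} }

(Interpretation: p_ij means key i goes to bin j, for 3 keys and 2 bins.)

Branch on p_11: set p_11 = True.
Unit clause (¬p_21) forces p_21 = False.
Unit clause (p_22) forces p_22 = True.
Unit clause (¬p_31) forces p_31 = False.
Unit clause (p_32) forces p_32 = True.
Now (¬p_32) is unsatisfied and unit — conflict.
Backtrack on p_11: now try p_11 = False.
Unit clause (p_12) forces p_12 = True.
Unit clause (¬p_22) forces p_22 = False.
Unit clause (p_21) forces p_21 = True.
Unit clause (¬p_31) forces p_31 = False.
Unit clause (p_32) forces p_32 = True.
Now (¬p_32) is unsatisfied and unit — conflict.
Neither p_11 = True nor p_11 = False works.
No assignment satisfies every clause.

No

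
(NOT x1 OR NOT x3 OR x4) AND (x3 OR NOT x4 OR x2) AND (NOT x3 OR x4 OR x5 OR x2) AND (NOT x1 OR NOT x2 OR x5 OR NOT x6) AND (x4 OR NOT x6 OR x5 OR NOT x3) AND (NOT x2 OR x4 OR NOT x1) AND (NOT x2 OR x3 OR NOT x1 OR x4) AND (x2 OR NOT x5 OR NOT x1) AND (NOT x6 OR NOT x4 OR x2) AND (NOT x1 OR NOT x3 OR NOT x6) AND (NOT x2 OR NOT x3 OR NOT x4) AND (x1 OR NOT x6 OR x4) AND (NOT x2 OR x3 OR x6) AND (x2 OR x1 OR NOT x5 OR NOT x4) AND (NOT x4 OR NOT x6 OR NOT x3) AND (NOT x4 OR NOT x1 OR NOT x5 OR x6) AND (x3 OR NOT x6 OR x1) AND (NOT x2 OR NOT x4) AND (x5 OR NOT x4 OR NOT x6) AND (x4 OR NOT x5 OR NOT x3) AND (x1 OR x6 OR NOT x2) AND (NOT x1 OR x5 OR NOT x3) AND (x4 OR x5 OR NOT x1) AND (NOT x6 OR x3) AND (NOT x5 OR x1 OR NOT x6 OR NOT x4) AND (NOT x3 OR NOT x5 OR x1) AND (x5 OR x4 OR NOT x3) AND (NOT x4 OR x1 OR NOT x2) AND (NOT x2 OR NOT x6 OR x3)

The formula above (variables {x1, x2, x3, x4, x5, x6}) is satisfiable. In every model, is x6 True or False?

False

Suppose x6 = true.
Unit clause (x3) forces x3 = true.
Unit clause (NOT x1) forces x1 = false.
Unit clause (x4) forces x4 = true.
That conflicts with the unit clause (NOT x4).
So every satisfying assignment has x6 = False.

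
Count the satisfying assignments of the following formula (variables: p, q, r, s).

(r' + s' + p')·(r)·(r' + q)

3

There are 2^4 = 16 truth assignments over (p, q, r, s).
Check each against the 3 clauses (columns in the order p, q, r, s):
  F F F F  ✗ fails (r)
  F F F T  ✗ fails (r)
  F F T F  ✗ fails (r' + q)
  F F T T  ✗ fails (r' + q)
  F T F F  ✗ fails (r)
  F T F T  ✗ fails (r)
  F T T F  ✓ satisfies all
  F T T T  ✓ satisfies all
  T F F F  ✗ fails (r)
  T F F T  ✗ fails (r)
  T F T F  ✗ fails (r' + q)
  T F T T  ✗ fails (r' + s' + p')
  T T F F  ✗ fails (r)
  T T F T  ✗ fails (r)
  T T T F  ✓ satisfies all
  T T T T  ✗ fails (r' + s' + p')
3 of the 16 rows are models.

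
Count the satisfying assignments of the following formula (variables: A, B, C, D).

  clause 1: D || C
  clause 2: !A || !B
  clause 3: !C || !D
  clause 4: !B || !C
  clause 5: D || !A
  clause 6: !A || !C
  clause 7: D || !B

4

There are 2^4 = 16 truth assignments over (A, B, C, D).
Check each against the 7 clauses (columns in the order A, B, C, D):
  F F F F  ✗ fails (D || C)
  F F F T  ✓ satisfies all
  F F T F  ✓ satisfies all
  F F T T  ✗ fails (!C || !D)
  F T F F  ✗ fails (D || C)
  F T F T  ✓ satisfies all
  F T T F  ✗ fails (!B || !C)
  F T T T  ✗ fails (!C || !D)
  T F F F  ✗ fails (D || C)
  T F F T  ✓ satisfies all
  T F T F  ✗ fails (D || !A)
  T F T T  ✗ fails (!C || !D)
  T T F F  ✗ fails (D || C)
  T T F T  ✗ fails (!A || !B)
  T T T F  ✗ fails (!A || !B)
  T T T T  ✗ fails (!A || !B)
4 of the 16 rows are models.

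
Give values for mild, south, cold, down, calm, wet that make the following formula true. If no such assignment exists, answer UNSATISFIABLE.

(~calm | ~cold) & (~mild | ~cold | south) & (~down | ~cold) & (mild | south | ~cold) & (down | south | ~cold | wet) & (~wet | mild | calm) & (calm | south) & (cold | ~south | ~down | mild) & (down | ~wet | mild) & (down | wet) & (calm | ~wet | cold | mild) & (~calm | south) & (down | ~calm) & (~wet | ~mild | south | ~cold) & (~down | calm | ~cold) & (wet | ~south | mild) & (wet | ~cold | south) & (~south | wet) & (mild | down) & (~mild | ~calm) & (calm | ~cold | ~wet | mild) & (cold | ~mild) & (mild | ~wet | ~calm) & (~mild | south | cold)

Suppose calm = 0.
The clause (south) is unit, so south = 1.
The clause (wet) is unit, so wet = 1.
The clause (mild) is unit, so mild = 1.
The clause (cold) is unit, so cold = 1.
The clause (~down) is unit, so down = 0.
Every clause now holds.

mild: 1,  south: 1,  cold: 1,  down: 0,  calm: 0,  wet: 1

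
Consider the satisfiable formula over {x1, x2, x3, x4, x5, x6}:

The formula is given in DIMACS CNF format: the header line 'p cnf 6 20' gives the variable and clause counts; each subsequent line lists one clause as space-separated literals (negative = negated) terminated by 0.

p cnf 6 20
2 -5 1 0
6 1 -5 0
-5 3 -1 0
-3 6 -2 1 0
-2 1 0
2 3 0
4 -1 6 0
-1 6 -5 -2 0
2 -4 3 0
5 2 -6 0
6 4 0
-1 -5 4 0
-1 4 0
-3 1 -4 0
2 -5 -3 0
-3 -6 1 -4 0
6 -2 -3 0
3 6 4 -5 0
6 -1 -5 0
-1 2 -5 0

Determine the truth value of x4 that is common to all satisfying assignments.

True

Suppose x4 = False.
Unit clause (x6) forces x6 = True.
Unit clause (¬x1) forces x1 = False.
Unit clause (¬x2) forces x2 = False.
Unit clause (¬x5) forces x5 = False.
But (x5) is also a unit clause — contradiction.
So every satisfying assignment has x4 = True.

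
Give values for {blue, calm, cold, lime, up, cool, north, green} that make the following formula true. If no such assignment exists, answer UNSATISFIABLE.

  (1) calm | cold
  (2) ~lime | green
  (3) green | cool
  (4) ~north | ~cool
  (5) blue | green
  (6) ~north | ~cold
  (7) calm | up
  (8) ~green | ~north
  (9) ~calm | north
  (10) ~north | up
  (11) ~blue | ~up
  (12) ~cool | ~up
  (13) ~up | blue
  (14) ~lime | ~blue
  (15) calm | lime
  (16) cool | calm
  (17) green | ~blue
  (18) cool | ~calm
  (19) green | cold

UNSATISFIABLE

Suppose calm = 1.
From the singleton clause (north), north = 1.
From the singleton clause (~cool), cool = 0.
That conflicts with the unit clause (cool).
So calm must be the other value — set calm = 0.
From the singleton clause (cold), cold = 1.
From the singleton clause (~north), north = 0.
From the singleton clause (up), up = 1.
From the singleton clause (~blue), blue = 0.
That conflicts with the unit clause (blue).
Neither calm = 1 nor calm = 0 works.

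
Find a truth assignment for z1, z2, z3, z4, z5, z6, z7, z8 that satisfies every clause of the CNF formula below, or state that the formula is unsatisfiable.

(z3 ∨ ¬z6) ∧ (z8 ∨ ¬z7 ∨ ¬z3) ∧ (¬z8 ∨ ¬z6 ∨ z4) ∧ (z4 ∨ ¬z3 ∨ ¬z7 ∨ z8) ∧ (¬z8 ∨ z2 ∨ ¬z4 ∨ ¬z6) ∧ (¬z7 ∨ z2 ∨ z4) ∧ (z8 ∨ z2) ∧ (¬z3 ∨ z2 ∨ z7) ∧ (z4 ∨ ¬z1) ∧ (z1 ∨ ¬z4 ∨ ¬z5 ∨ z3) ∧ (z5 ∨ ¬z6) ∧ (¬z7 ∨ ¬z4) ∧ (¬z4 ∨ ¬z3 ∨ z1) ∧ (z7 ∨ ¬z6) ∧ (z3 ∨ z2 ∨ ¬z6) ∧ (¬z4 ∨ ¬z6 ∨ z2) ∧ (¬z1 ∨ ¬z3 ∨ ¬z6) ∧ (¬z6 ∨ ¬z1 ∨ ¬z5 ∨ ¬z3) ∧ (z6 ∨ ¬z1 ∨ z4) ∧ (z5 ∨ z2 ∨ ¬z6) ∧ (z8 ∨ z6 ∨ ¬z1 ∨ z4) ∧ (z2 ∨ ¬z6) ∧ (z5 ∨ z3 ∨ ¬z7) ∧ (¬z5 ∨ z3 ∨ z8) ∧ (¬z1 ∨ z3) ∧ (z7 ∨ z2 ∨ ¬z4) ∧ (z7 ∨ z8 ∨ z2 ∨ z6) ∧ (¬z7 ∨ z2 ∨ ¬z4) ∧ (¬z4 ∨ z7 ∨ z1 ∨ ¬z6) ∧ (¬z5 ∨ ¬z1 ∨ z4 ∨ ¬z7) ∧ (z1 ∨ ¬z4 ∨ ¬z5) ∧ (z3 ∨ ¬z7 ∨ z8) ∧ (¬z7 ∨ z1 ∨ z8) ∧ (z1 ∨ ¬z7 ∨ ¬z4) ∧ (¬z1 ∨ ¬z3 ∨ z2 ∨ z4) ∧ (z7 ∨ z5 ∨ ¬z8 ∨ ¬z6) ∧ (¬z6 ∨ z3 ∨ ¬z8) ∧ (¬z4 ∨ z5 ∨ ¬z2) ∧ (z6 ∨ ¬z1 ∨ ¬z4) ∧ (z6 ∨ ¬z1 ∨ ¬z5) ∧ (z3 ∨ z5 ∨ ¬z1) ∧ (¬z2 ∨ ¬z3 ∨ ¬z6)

Try z3 = True.
Try z8 = True.
Try z6 = False.
Try z2 = True.
Try z4 = False.
From the singleton clause (¬z1), z1 = False.
No clause remains; z5, z7 are free.

z1 ↦ False,  z2 ↦ True,  z3 ↦ True,  z4 ↦ False,  z5 ↦ True,  z6 ↦ False,  z7 ↦ False,  z8 ↦ True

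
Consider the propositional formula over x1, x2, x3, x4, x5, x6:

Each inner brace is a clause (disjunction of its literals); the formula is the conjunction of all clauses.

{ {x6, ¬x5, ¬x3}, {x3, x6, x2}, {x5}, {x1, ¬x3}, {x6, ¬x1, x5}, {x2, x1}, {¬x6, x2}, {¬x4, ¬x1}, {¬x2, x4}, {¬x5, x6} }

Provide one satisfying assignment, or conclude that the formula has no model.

x1 ↦ False, x2 ↦ True, x3 ↦ False, x4 ↦ True, x5 ↦ True, x6 ↦ True

(x5) alone gives x5 = True.
(x6) alone gives x6 = True.
(x2) alone gives x2 = True.
(x4) alone gives x4 = True.
(¬x1) alone gives x1 = False.
(¬x3) alone gives x3 = False.
This assignment satisfies each clause.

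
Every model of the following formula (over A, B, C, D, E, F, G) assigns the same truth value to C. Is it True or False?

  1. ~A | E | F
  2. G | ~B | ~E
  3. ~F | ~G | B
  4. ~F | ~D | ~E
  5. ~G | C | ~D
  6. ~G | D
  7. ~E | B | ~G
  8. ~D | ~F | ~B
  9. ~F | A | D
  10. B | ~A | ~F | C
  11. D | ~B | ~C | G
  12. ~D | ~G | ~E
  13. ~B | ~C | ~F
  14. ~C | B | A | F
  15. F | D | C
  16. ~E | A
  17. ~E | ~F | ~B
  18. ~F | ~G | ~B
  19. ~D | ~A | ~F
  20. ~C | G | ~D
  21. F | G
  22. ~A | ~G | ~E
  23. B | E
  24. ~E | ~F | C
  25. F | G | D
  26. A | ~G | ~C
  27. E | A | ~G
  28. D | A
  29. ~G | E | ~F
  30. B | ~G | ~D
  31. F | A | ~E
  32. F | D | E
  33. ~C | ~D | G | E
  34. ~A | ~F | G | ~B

Suppose C = 0.
Try G = 0.
Unit clause (F) forces F = 1.
Unit clause (~E) forces E = 0.
Unit clause (B) forces B = 1.
Unit clause (~D) forces D = 0.
Unit clause (A) forces A = 1.
Now (~A) is unsatisfied and unit — conflict.
That branch fails; take G = 1 instead.
Unit clause (~D) forces D = 0.
Now (D) is unsatisfied and unit — conflict.
Neither G = 1 nor G = 0 works.
So every satisfying assignment has C = True.

True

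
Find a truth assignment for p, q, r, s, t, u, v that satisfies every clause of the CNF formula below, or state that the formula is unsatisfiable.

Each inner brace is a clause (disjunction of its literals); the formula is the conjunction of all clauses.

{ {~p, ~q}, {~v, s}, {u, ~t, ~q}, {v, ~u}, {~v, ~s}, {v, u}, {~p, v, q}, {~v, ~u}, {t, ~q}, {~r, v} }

Try p = 0.
Try v = 0.
From the singleton clause (~u), u = 0.
Now (u) is unsatisfied and unit — conflict.
That branch fails; take v = 1 instead.
From the singleton clause (s), s = 1.
Now (~s) is unsatisfied and unit — conflict.
Both values of v lead to a conflict.
That branch fails; take p = 1 instead.
From the singleton clause (~q), q = 0.
From the singleton clause (v), v = 1.
From the singleton clause (s), s = 1.
Now (~s) is unsatisfied and unit — conflict.
Both values of p lead to a conflict.

UNSATISFIABLE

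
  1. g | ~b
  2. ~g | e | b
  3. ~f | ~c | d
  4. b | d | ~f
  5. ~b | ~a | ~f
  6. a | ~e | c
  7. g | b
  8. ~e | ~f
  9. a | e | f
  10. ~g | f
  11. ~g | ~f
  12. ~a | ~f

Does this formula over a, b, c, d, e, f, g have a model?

No

Suppose g = 1.
The clause (f) is unit, so f = 1.
That conflicts with the unit clause (~f).
Undo g and try g = 0.
The clause (~b) is unit, so b = 0.
That conflicts with the unit clause (b).
Both values of g lead to a conflict.
No assignment satisfies every clause.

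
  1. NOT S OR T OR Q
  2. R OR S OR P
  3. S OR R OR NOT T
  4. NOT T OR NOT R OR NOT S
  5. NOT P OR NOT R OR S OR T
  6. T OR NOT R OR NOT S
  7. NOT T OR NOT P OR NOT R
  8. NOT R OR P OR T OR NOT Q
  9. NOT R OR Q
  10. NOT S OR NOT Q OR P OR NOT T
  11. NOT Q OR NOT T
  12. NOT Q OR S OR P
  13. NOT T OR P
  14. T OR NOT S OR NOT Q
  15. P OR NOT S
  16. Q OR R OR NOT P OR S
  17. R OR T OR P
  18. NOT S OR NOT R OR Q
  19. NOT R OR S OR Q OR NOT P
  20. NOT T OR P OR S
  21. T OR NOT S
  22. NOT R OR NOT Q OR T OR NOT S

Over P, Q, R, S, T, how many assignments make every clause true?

There are 2^5 = 32 truth assignments over (P, Q, R, S, T).
Split on R. With R = true, the clauses containing R are satisfied and NOT R drops from the rest; 0 of the 2^4 = 16 assignments to the other variables satisfy what remains.
With R = false, by the same count on the reduced clause set, 2 assignments work.
Total: 0 + 2 = 2.

2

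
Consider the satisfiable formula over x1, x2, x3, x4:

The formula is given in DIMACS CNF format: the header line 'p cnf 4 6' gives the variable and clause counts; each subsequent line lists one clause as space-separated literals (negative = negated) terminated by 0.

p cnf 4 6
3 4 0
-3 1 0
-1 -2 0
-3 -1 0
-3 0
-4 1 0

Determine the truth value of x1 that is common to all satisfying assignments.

Suppose x1 = False.
(¬x3) alone gives x3 = False.
(x4) alone gives x4 = True.
But (¬x4) is also a unit clause — contradiction.
So every satisfying assignment has x1 = True.

True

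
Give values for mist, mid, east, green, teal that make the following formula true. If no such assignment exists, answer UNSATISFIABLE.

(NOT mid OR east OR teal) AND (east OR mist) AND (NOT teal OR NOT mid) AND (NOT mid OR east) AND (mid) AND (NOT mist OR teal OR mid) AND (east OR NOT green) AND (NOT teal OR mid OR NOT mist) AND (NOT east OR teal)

From the singleton clause (mid), mid = true.
From the singleton clause (NOT teal), teal = false.
From the singleton clause (east), east = true.
Now (NOT east) is unsatisfied and unit — conflict.

UNSATISFIABLE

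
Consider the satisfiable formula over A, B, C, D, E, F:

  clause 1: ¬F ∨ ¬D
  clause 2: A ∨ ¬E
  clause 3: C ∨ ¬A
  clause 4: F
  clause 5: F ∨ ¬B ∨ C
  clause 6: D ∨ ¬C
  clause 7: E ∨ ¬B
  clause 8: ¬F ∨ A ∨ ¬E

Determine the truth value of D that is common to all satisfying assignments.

Suppose D = True.
The clause (¬F) is unit, so F = False.
That conflicts with the unit clause (F).
So every satisfying assignment has D = False.

False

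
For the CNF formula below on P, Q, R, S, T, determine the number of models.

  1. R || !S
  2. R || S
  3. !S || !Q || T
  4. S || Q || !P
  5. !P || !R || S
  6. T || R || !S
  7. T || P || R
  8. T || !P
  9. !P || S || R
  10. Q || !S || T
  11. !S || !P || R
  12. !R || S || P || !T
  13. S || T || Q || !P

6

There are 2^5 = 32 truth assignments over (P, Q, R, S, T).
Split on R. With R = true, the clauses containing R are satisfied and !R drops from the rest; 6 of the 2^4 = 16 assignments to the other variables satisfy what remains.
With R = false, by the same count on the reduced clause set, 0 assignments work.
(One model: P=F, Q=F, R=T, S=F, T=F.)
Total: 6 + 0 = 6.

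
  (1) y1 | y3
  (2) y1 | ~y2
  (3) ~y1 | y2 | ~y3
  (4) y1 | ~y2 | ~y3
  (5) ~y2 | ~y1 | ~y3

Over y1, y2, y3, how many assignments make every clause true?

3

There are 2^3 = 8 truth assignments over (y1, y2, y3).
Split on y3. With y3 = 1, the clauses containing y3 are satisfied and ~y3 drops from the rest; 1 of the 2^2 = 4 assignments to the other variables satisfy what remains.
With y3 = 0, by the same count on the reduced clause set, 2 assignments work.
(One model: y1=F, y2=F, y3=T.)
Total: 1 + 2 = 3.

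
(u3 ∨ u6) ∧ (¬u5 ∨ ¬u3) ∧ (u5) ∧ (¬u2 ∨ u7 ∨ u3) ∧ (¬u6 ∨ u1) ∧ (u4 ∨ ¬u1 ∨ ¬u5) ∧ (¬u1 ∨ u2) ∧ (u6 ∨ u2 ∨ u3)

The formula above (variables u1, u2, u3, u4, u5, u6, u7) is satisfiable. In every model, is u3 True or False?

Suppose u3 = True.
(¬u5) alone gives u5 = False.
That conflicts with the unit clause (u5).
So every satisfying assignment has u3 = False.

False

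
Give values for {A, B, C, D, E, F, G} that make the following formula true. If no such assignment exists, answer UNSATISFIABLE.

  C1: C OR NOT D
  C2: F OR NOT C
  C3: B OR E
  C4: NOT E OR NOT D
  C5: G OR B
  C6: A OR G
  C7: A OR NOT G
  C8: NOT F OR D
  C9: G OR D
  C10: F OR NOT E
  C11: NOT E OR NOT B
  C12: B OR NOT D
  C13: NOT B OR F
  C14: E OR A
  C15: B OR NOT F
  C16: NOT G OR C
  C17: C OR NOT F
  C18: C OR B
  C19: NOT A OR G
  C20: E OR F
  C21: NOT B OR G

A ↦ true, B ↦ true, C ↦ true, D ↦ true, E ↦ false, F ↦ true, G ↦ true

Suppose C = true.
Unit clause (F) forces F = true.
Unit clause (D) forces D = true.
Unit clause (NOT E) forces E = false.
Unit clause (B) forces B = true.
Unit clause (A) forces A = true.
Unit clause (G) forces G = true.
This assignment satisfies each clause.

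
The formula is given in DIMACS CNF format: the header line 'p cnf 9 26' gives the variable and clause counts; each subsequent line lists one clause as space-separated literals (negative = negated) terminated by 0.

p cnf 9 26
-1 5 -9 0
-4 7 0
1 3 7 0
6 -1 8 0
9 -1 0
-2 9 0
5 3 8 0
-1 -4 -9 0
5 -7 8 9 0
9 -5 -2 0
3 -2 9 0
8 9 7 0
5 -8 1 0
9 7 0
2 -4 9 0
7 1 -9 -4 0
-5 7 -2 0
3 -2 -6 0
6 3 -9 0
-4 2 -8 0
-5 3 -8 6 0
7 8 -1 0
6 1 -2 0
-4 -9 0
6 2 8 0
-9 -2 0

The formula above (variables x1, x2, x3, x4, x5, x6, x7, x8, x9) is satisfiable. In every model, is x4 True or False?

False

Suppose x4 = True.
Unit clause (x7) forces x7 = True.
Unit clause (¬x9) forces x9 = False.
Unit clause (¬x1) forces x1 = False.
Unit clause (¬x2) forces x2 = False.
Now (x2) is unsatisfied and unit — conflict.
So every satisfying assignment has x4 = False.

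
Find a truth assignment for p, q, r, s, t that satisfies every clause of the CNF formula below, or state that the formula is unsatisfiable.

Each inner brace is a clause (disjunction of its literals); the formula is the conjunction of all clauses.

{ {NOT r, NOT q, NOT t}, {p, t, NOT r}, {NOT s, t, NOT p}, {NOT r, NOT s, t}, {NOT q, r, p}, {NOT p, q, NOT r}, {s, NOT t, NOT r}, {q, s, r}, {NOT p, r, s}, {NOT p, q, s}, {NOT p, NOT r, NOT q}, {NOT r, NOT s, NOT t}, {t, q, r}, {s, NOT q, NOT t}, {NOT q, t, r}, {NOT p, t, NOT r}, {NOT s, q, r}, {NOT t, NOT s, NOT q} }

UNSATISFIABLE

Try r = false.
Try q = false.
(s) alone gives s = true.
But (NOT s) is also a unit clause — contradiction.
So q must be the other value — set q = true.
(p) alone gives p = true.
(s) alone gives s = true.
(t) alone gives t = true.
But (NOT t) is also a unit clause — contradiction.
Both values of q lead to a conflict.
So r must be the other value — set r = true.
Try q = false.
(NOT p) alone gives p = false.
(t) alone gives t = true.
(s) alone gives s = true.
But (NOT s) is also a unit clause — contradiction.
So q must be the other value — set q = true.
(NOT t) alone gives t = false.
(p) alone gives p = true.
But (NOT p) is also a unit clause — contradiction.
Both values of q lead to a conflict.
Both values of r lead to a conflict.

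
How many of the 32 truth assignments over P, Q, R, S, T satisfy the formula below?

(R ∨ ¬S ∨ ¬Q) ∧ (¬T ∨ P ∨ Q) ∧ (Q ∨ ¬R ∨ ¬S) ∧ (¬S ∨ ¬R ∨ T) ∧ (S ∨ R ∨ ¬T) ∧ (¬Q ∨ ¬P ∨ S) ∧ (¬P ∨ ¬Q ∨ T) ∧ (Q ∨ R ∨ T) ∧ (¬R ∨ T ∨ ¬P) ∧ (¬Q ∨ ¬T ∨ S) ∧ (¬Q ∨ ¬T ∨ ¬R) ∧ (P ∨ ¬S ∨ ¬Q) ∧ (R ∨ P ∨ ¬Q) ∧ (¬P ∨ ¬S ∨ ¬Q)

There are 2^5 = 32 truth assignments over (P, Q, R, S, T).
Split on Q. With Q = True, the clauses containing Q are satisfied and ¬Q drops from the rest; 1 of the 2^4 = 16 assignments to the other variables satisfy what remains.
With Q = False, by the same count on the reduced clause set, 3 assignments work.
(One model: P=F, Q=F, R=T, S=F, T=F.)
Total: 1 + 3 = 4.

4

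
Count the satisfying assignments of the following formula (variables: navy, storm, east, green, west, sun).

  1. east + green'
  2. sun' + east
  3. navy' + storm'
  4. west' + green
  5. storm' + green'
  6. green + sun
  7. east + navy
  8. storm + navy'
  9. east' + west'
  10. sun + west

There are 2^6 = 64 truth assignments over (navy, storm, east, green, west, sun).
Split on west. With west = 1, the clauses containing west are satisfied and west' drops from the rest; 0 of the 2^5 = 32 assignments to the other variables satisfy what remains.
With west = 0, by the same count on the reduced clause set, 3 assignments work.
Total: 0 + 3 = 3.

3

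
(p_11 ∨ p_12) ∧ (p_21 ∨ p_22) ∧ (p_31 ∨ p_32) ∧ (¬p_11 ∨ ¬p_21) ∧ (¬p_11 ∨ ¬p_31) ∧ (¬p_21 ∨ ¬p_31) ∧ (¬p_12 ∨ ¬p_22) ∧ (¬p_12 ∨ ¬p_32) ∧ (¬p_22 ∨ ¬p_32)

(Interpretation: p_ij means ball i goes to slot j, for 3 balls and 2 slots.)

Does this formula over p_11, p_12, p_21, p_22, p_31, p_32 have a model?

Branch on p_11: set p_11 = True.
From the singleton clause (¬p_21), p_21 = False.
From the singleton clause (p_22), p_22 = True.
From the singleton clause (¬p_31), p_31 = False.
From the singleton clause (p_32), p_32 = True.
Now (¬p_32) is unsatisfied and unit — conflict.
That branch fails; take p_11 = False instead.
From the singleton clause (p_12), p_12 = True.
From the singleton clause (¬p_22), p_22 = False.
From the singleton clause (p_21), p_21 = True.
From the singleton clause (¬p_31), p_31 = False.
From the singleton clause (p_32), p_32 = True.
Now (¬p_32) is unsatisfied and unit — conflict.
Both values of p_11 lead to a conflict.
No assignment satisfies every clause.

Unsatisfiable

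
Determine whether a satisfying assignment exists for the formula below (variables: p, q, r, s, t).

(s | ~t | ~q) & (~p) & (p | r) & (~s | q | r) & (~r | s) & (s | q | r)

Yes, satisfiable

(~p) alone gives p = 0.
(r) alone gives r = 1.
(s) alone gives s = 1.
No clause remains; q, t are free.
A satisfying assignment: p: 0, q: 0, r: 1, s: 1, t: 0.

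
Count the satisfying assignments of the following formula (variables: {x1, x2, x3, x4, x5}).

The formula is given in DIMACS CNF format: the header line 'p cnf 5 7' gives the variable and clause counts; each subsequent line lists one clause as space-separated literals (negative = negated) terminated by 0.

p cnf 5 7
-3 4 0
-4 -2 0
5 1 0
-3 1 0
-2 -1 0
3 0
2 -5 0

There are 2^5 = 32 truth assignments over (x1, x2, x3, x4, x5).
Split on x3. With x3 = True, the clauses containing x3 are satisfied and ¬x3 drops from the rest; 1 of the 2^4 = 16 assignments to the other variables satisfy what remains.
With x3 = False, by the same count on the reduced clause set, 0 assignments work.
Total: 1 + 0 = 1.

1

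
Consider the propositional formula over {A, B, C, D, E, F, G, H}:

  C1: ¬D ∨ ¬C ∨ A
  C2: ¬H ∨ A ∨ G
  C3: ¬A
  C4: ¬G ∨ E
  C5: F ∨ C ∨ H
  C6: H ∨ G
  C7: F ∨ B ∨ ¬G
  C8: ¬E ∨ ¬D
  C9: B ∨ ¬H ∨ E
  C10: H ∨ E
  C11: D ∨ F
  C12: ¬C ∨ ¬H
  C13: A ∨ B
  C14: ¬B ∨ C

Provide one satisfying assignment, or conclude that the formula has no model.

Unit clause (¬A) forces A = False.
Unit clause (B) forces B = True.
Unit clause (C) forces C = True.
Unit clause (¬D) forces D = False.
Unit clause (F) forces F = True.
Unit clause (¬H) forces H = False.
Unit clause (G) forces G = True.
Unit clause (E) forces E = True.
Every clause now holds.

A ↦ False,  B ↦ True,  C ↦ True,  D ↦ False,  E ↦ True,  F ↦ True,  G ↦ True,  H ↦ False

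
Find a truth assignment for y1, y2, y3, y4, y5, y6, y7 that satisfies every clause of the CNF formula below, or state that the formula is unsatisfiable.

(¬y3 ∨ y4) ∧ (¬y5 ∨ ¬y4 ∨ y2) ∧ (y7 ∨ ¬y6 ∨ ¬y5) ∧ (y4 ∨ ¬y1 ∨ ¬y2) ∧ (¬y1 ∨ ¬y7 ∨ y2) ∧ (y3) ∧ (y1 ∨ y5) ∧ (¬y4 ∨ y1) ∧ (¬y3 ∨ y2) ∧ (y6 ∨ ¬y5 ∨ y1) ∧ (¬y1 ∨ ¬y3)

UNSATISFIABLE

The clause (y3) is unit, so y3 = True.
The clause (y4) is unit, so y4 = True.
The clause (y1) is unit, so y1 = True.
Now (¬y1) is unsatisfied and unit — conflict.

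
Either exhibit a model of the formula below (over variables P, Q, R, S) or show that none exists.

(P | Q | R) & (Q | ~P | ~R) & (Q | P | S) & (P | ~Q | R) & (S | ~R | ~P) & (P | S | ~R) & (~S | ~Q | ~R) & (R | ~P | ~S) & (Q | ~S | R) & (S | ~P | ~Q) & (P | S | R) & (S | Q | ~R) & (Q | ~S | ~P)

Try P = 1.
Try Q = 0.
The clause (~R) is unit, so R = 0.
The clause (~S) is unit, so S = 0.
This assignment satisfies each clause.

P=1,  Q=0,  R=0,  S=0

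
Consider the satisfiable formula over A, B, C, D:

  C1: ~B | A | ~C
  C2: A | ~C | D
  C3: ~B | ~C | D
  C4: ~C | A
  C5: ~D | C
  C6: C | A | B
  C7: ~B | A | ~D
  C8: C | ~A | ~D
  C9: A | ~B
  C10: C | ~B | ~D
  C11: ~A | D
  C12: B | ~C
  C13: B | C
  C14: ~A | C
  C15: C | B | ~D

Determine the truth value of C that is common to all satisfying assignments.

True

Suppose C = 0.
From the singleton clause (~D), D = 0.
From the singleton clause (~A), A = 0.
From the singleton clause (B), B = 1.
Now (~B) is unsatisfied and unit — conflict.
So every satisfying assignment has C = True.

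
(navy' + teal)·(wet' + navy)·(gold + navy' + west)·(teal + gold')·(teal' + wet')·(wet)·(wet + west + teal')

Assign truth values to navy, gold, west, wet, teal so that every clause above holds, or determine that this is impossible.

UNSATISFIABLE

From the singleton clause (wet), wet = 1.
From the singleton clause (navy), navy = 1.
From the singleton clause (teal), teal = 1.
Now (teal') is unsatisfied and unit — conflict.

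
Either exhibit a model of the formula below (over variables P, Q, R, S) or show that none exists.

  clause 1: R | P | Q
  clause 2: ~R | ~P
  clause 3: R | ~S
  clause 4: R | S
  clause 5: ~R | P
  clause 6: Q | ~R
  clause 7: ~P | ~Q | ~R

Try R = 0.
The clause (~S) is unit, so S = 0.
But (S) is also a unit clause — contradiction.
Backtrack on R: now try R = 1.
The clause (~P) is unit, so P = 0.
But (P) is also a unit clause — contradiction.
Both values of R lead to a conflict.

UNSATISFIABLE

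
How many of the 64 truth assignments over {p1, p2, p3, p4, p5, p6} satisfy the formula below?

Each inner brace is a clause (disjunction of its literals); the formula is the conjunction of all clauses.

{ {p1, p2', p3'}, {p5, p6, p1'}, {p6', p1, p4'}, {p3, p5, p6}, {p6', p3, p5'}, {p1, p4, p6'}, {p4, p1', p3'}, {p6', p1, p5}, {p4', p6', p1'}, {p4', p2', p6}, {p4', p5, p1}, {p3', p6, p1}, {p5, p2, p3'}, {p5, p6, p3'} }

9

There are 2^6 = 64 truth assignments over (p1, p2, p3, p4, p5, p6).
Split on p1. With p1 = 1, the clauses containing p1 are satisfied and p1' drops from the rest; 6 of the 2^5 = 32 assignments to the other variables satisfy what remains.
With p1 = 0, by the same count on the reduced clause set, 3 assignments work.
Total: 6 + 3 = 9.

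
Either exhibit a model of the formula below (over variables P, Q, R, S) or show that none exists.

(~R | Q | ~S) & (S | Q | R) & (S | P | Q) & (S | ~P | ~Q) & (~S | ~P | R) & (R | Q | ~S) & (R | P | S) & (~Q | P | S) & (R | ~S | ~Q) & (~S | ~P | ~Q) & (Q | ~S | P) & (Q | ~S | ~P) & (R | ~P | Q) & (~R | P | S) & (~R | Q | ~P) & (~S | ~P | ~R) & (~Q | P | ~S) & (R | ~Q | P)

UNSATISFIABLE

Case R = 0:
Case S = 1:
Unit clause (~P) forces P = 0.
Unit clause (Q) forces Q = 1.
That conflicts with the unit clause (~Q).
Undo S and try S = 0.
Unit clause (Q) forces Q = 1.
Unit clause (~P) forces P = 0.
That conflicts with the unit clause (P).
Both values of S lead to a conflict.
Undo R and try R = 1.
Case Q = 1:
Case S = 1:
Unit clause (~P) forces P = 0.
That conflicts with the unit clause (P).
Undo S and try S = 0.
Unit clause (~P) forces P = 0.
That conflicts with the unit clause (P).
Both values of S lead to a conflict.
Undo Q and try Q = 0.
Unit clause (~S) forces S = 0.
Unit clause (P) forces P = 1.
That conflicts with the unit clause (~P).
Both values of Q lead to a conflict.
Both values of R lead to a conflict.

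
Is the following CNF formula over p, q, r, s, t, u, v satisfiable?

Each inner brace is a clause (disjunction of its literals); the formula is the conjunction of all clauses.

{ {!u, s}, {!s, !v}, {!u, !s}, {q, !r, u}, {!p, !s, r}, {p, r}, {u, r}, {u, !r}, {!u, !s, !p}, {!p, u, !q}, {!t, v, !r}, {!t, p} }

Unsatisfiable

Case u = false:
The clause (r) is unit, so r = true.
That conflicts with the unit clause (!r).
Backtrack on u: now try u = true.
The clause (s) is unit, so s = true.
That conflicts with the unit clause (!s).
Both values of u lead to a conflict.
No assignment satisfies every clause.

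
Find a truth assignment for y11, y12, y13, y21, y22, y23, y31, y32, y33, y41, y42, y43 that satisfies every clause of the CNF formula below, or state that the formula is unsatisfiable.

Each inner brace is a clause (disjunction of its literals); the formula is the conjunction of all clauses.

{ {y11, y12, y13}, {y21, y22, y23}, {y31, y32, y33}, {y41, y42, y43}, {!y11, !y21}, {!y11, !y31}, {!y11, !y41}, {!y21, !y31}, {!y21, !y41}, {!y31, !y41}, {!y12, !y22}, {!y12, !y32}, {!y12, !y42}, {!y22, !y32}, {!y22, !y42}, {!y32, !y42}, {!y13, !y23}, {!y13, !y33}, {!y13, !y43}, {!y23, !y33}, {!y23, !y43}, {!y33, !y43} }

UNSATISFIABLE

Suppose y11 = false.
Suppose y12 = true.
The clause (!y22) is unit, so y22 = false.
The clause (!y32) is unit, so y32 = false.
The clause (!y42) is unit, so y42 = false.
Suppose y21 = true.
The clause (!y31) is unit, so y31 = false.
The clause (y33) is unit, so y33 = true.
The clause (!y41) is unit, so y41 = false.
The clause (y43) is unit, so y43 = true.
That conflicts with the unit clause (!y43).
Backtrack on y21: now try y21 = false.
The clause (y23) is unit, so y23 = true.
The clause (!y13) is unit, so y13 = false.
The clause (!y33) is unit, so y33 = false.
The clause (y31) is unit, so y31 = true.
The clause (!y41) is unit, so y41 = false.
The clause (y43) is unit, so y43 = true.
That conflicts with the unit clause (!y43).
Neither y21 = true nor y21 = false works.
Backtrack on y12: now try y12 = false.
The clause (y13) is unit, so y13 = true.
The clause (!y23) is unit, so y23 = false.
The clause (!y33) is unit, so y33 = false.
The clause (!y43) is unit, so y43 = false.
Suppose y21 = true.
The clause (!y31) is unit, so y31 = false.
The clause (y32) is unit, so y32 = true.
The clause (!y41) is unit, so y41 = false.
The clause (y42) is unit, so y42 = true.
That conflicts with the unit clause (!y42).
Backtrack on y21: now try y21 = false.
The clause (y22) is unit, so y22 = true.
The clause (!y32) is unit, so y32 = false.
The clause (y31) is unit, so y31 = true.
The clause (!y41) is unit, so y41 = false.
The clause (y42) is unit, so y42 = true.
That conflicts with the unit clause (!y42).
Neither y21 = true nor y21 = false works.
Neither y12 = true nor y12 = false works.
Backtrack on y11: now try y11 = true.
The clause (!y21) is unit, so y21 = false.
The clause (!y31) is unit, so y31 = false.
The clause (!y41) is unit, so y41 = false.
Suppose y22 = true.
The clause (!y12) is unit, so y12 = false.
The clause (!y32) is unit, so y32 = false.
The clause (y33) is unit, so y33 = true.
The clause (!y42) is unit, so y42 = false.
The clause (y43) is unit, so y43 = true.
That conflicts with the unit clause (!y43).
Backtrack on y22: now try y22 = false.
The clause (y23) is unit, so y23 = true.
The clause (!y13) is unit, so y13 = false.
The clause (!y33) is unit, so y33 = false.
The clause (y32) is unit, so y32 = true.
The clause (!y12) is unit, so y12 = false.
The clause (!y42) is unit, so y42 = false.
The clause (y43) is unit, so y43 = true.
That conflicts with the unit clause (!y43).
Neither y22 = true nor y22 = false works.
Neither y11 = true nor y11 = false works.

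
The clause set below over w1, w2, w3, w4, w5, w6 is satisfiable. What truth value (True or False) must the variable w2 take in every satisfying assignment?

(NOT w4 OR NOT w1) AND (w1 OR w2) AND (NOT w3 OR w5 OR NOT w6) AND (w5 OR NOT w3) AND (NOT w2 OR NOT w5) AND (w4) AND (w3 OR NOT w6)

True

Suppose w2 = false.
From the singleton clause (w1), w1 = true.
From the singleton clause (NOT w4), w4 = false.
But (w4) is also a unit clause — contradiction.
So every satisfying assignment has w2 = True.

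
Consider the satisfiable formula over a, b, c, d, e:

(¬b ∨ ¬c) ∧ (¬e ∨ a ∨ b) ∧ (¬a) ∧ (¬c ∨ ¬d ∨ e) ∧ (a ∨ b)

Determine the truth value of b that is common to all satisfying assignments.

Suppose b = False.
From the singleton clause (¬a), a = False.
But (a) is also a unit clause — contradiction.
So every satisfying assignment has b = True.

True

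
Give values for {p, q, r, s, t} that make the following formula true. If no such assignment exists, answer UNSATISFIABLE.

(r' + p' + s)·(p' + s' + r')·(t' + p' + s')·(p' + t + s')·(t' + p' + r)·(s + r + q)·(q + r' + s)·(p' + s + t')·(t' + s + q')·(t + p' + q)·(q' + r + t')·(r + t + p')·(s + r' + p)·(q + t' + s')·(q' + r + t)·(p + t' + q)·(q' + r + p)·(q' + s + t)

p ↦ 0, q ↦ 1, r ↦ 1, s ↦ 1, t ↦ 1

Case r = 1:
Case p = 0:
Unit clause (s) forces s = 1.
Case q = 1:
No clause remains; t is free.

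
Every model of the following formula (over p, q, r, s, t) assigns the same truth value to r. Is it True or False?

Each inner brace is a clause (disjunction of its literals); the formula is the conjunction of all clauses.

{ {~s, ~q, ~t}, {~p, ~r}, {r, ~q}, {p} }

False

Suppose r = 1.
(~p) alone gives p = 0.
But (p) is also a unit clause — contradiction.
So every satisfying assignment has r = False.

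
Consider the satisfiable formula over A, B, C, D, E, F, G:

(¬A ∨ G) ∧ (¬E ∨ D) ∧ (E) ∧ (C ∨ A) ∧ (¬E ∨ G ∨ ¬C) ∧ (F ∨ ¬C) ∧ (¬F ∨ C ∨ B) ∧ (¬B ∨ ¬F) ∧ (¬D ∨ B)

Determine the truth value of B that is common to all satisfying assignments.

Suppose B = False.
(E) alone gives E = True.
(D) alone gives D = True.
Now (¬D) is unsatisfied and unit — conflict.
So every satisfying assignment has B = True.

True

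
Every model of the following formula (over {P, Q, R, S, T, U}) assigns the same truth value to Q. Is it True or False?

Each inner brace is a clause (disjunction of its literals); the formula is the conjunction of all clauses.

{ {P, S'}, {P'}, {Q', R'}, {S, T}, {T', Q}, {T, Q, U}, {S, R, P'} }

Suppose Q = 0.
From the singleton clause (P'), P = 0.
From the singleton clause (S'), S = 0.
From the singleton clause (T), T = 1.
Now (T') is unsatisfied and unit — conflict.
So every satisfying assignment has Q = True.

True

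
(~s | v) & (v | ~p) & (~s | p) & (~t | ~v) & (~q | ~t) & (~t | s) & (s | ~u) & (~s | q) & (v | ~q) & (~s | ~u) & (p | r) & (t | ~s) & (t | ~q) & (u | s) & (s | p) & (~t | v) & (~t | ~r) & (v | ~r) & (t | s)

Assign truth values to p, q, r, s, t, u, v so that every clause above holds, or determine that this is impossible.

Try s = 0.
The clause (~t) is unit, so t = 0.
Now (t) is unsatisfied and unit — conflict.
Undo s and try s = 1.
The clause (v) is unit, so v = 1.
The clause (p) is unit, so p = 1.
The clause (~t) is unit, so t = 0.
Now (t) is unsatisfied and unit — conflict.
Either choice for s ends in contradiction.

UNSATISFIABLE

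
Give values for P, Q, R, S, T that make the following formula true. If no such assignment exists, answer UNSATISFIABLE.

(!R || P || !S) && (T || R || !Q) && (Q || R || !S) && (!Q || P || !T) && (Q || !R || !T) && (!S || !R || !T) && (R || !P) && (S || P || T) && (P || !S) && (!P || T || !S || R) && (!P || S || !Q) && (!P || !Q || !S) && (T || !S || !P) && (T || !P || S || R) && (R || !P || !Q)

P=true; Q=false; R=true; S=false; T=false

Case R = true:
Case P = true:
Case Q = false:
From the singleton clause (!T), T = false.
From the singleton clause (!S), S = false.
This assignment satisfies each clause.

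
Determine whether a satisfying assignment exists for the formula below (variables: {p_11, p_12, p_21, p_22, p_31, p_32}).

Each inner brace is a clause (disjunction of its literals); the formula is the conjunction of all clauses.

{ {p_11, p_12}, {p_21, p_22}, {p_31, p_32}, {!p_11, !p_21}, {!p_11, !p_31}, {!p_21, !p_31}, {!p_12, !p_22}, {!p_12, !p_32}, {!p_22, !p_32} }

Branch on p_11: set p_11 = true.
The clause (!p_21) is unit, so p_21 = false.
The clause (p_22) is unit, so p_22 = true.
The clause (!p_31) is unit, so p_31 = false.
The clause (p_32) is unit, so p_32 = true.
Now (!p_32) is unsatisfied and unit — conflict.
Undo p_11 and try p_11 = false.
The clause (p_12) is unit, so p_12 = true.
The clause (!p_22) is unit, so p_22 = false.
The clause (p_21) is unit, so p_21 = true.
The clause (!p_31) is unit, so p_31 = false.
The clause (p_32) is unit, so p_32 = true.
Now (!p_32) is unsatisfied and unit — conflict.
Neither p_11 = true nor p_11 = false works.
No assignment satisfies every clause.

No, unsatisfiable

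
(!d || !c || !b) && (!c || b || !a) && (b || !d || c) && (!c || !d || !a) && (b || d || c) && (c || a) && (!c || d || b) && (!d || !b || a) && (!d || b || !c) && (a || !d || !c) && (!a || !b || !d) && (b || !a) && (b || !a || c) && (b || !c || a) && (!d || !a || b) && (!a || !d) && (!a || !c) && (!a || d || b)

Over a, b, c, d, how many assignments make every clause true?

2

There are 2^4 = 16 truth assignments over (a, b, c, d).
Check each against the 18 clauses (columns in the order a, b, c, d):
  F F F F  ✗ fails (b || d || c)
  F F F T  ✗ fails (b || !d || c)
  F F T F  ✗ fails (!c || d || b)
  F F T T  ✗ fails (!d || b || !c)
  F T F F  ✗ fails (c || a)
  F T F T  ✗ fails (c || a)
  F T T F  ✓ satisfies all
  F T T T  ✗ fails (!d || !c || !b)
  T F F F  ✗ fails (b || d || c)
  T F F T  ✗ fails (b || !d || c)
  T F T F  ✗ fails (!c || b || !a)
  T F T T  ✗ fails (!c || b || !a)
  T T F F  ✓ satisfies all
  T T F T  ✗ fails (!a || !b || !d)
  T T T F  ✗ fails (!a || !c)
  T T T T  ✗ fails (!d || !c || !b)
2 of the 16 rows are models.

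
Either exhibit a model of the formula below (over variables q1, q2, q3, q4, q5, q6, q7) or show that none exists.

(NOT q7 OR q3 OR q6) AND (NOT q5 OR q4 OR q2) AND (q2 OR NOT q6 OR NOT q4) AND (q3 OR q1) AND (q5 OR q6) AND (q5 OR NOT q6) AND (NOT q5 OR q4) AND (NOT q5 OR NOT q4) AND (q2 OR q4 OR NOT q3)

UNSATISFIABLE

Branch on q3: set q3 = true.
Branch on q5: set q5 = true.
(q4) alone gives q4 = true.
Now (NOT q4) is unsatisfied and unit — conflict.
Undo q5 and try q5 = false.
(q6) alone gives q6 = true.
Now (NOT q6) is unsatisfied and unit — conflict.
Neither q5 = true nor q5 = false works.
Undo q3 and try q3 = false.
(q1) alone gives q1 = true.
Branch on q7: set q7 = false.
Branch on q5: set q5 = true.
(q4) alone gives q4 = true.
Now (NOT q4) is unsatisfied and unit — conflict.
Undo q5 and try q5 = false.
(q6) alone gives q6 = true.
Now (NOT q6) is unsatisfied and unit — conflict.
Neither q5 = true nor q5 = false works.
Undo q7 and try q7 = true.
(q6) alone gives q6 = true.
(q5) alone gives q5 = true.
(q4) alone gives q4 = true.
Now (NOT q4) is unsatisfied and unit — conflict.
Neither q7 = true nor q7 = false works.
Neither q3 = true nor q3 = false works.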